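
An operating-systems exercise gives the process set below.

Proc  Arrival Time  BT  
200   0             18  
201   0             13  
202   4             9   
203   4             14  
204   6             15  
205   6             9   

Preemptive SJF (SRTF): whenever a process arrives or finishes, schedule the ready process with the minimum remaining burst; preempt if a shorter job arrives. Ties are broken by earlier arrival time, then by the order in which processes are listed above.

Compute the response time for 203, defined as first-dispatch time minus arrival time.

27

Timeline: | 201 0-13 | 202 13-22 | 205 22-31 | 203 31-45 | 204 45-60 | 200 60-78 |
Completion: 200=78  201=13  202=22  203=45  204=60  205=31
Turnaround (C−A): 200=78  201=13  202=18  203=41  204=54  205=25
Response(203) = first start − arrival = 31 − 4 = 27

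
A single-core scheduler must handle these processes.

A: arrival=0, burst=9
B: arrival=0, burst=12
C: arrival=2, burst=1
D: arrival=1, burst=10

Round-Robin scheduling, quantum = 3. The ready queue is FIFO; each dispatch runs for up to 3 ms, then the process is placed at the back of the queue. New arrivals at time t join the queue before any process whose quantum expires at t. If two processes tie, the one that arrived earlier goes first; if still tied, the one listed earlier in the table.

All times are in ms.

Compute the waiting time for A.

13

Gantt: | A 0-3 | B 3-6 | D 6-9 | C 9-10 | A 10-13 | B 13-16 | D 16-19 | A 19-22 | B 22-25 | D 25-28 | B 28-31 | D 31-32 |
Completion: A=22  B=31  C=10  D=32
Turnaround (C−A): A=22  B=31  C=8  D=31
Waiting(A) = turnaround − burst = 22 − 9 = 13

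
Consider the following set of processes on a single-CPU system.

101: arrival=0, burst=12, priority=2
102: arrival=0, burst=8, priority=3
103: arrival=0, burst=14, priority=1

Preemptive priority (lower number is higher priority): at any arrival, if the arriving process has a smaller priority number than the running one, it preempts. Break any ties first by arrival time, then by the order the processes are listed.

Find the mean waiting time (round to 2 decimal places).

Schedule: | 103 0-14 | 101 14-26 | 102 26-34 |
Completion: 101=26  102=34  103=14
Waiting times: 101=14, 102=26, 103=0
Average waiting = (14+26+0) / 3 = 40/3 = 13.33

13.33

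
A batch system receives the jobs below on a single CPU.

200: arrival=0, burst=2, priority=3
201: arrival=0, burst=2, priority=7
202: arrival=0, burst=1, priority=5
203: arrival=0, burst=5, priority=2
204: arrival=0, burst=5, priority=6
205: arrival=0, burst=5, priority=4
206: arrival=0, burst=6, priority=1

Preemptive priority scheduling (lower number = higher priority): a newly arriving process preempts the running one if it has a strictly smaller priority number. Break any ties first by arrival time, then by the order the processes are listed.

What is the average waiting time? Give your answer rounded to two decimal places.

Gantt: | 206 0-6 | 203 6-11 | 200 11-13 | 205 13-18 | 202 18-19 | 204 19-24 | 201 24-26 |
Completion: 200=13  201=26  202=19  203=11  204=24  205=18  206=6
Waiting times: 200=11, 201=24, 202=18, 203=6, 204=19, 205=13, 206=0
Average waiting = (11+24+18+6+19+13+0) / 7 = 91/7 = 13.00

13.00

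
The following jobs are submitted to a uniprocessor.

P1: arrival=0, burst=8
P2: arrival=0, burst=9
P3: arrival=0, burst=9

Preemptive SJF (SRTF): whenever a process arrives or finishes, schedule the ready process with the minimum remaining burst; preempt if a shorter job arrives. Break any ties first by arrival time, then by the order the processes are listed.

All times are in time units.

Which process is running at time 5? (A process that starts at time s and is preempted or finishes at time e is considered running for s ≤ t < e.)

Schedule: | P1 0-8 | P2 8-17 | P3 17-26 |
Completion: P1=8  P2=17  P3=26
Turnaround (C−A): P1=8  P2=17  P3=26

P1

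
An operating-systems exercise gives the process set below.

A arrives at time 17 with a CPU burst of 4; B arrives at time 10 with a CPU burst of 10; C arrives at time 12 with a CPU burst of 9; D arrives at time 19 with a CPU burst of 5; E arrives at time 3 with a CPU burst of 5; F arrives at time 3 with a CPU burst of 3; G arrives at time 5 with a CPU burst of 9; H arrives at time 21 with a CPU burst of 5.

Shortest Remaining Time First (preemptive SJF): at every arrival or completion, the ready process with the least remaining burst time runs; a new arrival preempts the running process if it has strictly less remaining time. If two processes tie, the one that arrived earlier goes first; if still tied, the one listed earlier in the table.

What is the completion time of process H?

Schedule: | idle 0-3 | F 3-6 | E 6-11 | G 11-20 | A 20-24 | D 24-29 | H 29-34 | C 34-43 | B 43-53 |
Completion: A=24  B=53  C=43  D=29  E=11  F=6  G=20  H=34
Turnaround (C−A): A=7  B=43  C=31  D=10  E=8  F=3  G=15  H=13

34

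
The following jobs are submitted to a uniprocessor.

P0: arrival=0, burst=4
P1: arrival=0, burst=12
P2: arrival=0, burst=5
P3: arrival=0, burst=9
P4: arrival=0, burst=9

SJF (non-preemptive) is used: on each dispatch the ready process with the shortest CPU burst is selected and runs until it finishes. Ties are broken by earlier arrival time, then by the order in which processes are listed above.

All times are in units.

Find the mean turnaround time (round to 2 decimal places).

19.40

Timeline: | P0 0-4 | P2 4-9 | P3 9-18 | P4 18-27 | P1 27-39 |
Completion: P0=4  P1=39  P2=9  P3=18  P4=27
Turnaround (C−A): P0=4  P1=39  P2=9  P3=18  P4=27
Turnaround times: P0=4, P1=39, P2=9, P3=18, P4=27
Average turnaround = (4+39+9+18+27) / 5 = 97/5 = 19.40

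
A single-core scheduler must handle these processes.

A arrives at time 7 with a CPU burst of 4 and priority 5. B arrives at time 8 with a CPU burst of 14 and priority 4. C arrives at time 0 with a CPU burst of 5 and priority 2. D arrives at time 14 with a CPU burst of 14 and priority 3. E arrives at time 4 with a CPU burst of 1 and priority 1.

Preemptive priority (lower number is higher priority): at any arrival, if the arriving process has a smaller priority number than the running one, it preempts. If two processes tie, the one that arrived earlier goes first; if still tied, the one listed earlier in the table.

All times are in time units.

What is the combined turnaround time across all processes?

Gantt: | C 0-4 | E 4-5 | C 5-6 | idle 6-7 | A 7-8 | B 8-14 | D 14-28 | B 28-36 | A 36-39 |
Completion: A=39  B=36  C=6  D=28  E=5
Turnaround = completion − arrival: A=32, B=28, C=6, D=14, E=1
Total turnaround = 32 + 28 + 6 + 14 + 1 = 81

81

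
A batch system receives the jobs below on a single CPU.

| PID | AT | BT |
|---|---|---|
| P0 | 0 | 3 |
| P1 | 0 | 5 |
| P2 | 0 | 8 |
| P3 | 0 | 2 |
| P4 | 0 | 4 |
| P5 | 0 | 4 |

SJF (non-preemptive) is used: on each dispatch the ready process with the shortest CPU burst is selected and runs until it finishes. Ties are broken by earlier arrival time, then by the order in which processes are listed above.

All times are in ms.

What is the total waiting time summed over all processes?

Gantt: | P3 0-2 | P0 2-5 | P4 5-9 | P5 9-13 | P1 13-18 | P2 18-26 |
Completion: P0=5  P1=18  P2=26  P3=2  P4=9  P5=13
Waiting = turnaround − burst: P0=2, P1=13, P2=18, P3=0, P4=5, P5=9
Total waiting = 2 + 13 + 18 + 0 + 5 + 9 = 47

47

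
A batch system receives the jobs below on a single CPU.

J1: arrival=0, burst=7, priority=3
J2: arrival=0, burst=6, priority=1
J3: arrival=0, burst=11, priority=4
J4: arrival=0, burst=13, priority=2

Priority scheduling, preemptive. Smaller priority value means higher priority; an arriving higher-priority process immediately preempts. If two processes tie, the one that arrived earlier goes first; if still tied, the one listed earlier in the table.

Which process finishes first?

Gantt: | J2 0-6 | J4 6-19 | J1 19-26 | J3 26-37 |
Completion: J1=26  J2=6  J3=37  J4=19
Turnaround (C−A): J1=26  J2=6  J3=37  J4=19
Finish order: J2 → J4 → J1 → J3

J2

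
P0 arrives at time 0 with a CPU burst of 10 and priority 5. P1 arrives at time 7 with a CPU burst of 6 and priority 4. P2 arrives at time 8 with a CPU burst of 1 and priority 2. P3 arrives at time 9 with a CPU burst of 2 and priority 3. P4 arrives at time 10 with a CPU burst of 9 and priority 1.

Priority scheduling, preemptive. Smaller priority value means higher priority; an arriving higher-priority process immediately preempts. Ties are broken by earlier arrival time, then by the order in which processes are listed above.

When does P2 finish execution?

Schedule: | P0 0-7 | P1 7-8 | P2 8-9 | P3 9-10 | P4 10-19 | P3 19-20 | P1 20-25 | P0 25-28 |
Completion: P0=28  P1=25  P2=9  P3=20  P4=19
Turnaround (C−A): P0=28  P1=18  P2=1  P3=11  P4=9

9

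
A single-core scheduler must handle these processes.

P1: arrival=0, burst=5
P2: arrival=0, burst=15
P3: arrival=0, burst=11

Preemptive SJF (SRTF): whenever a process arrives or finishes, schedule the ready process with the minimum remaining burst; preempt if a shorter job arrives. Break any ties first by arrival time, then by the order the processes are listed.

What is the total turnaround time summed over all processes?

52

Schedule: | P1 0-5 | P3 5-16 | P2 16-31 |
Completion: P1=5  P2=31  P3=16
Turnaround (C−A): P1=5  P2=31  P3=16
Turnaround = completion − arrival: P1=5, P2=31, P3=16
Total turnaround = 5 + 31 + 16 = 52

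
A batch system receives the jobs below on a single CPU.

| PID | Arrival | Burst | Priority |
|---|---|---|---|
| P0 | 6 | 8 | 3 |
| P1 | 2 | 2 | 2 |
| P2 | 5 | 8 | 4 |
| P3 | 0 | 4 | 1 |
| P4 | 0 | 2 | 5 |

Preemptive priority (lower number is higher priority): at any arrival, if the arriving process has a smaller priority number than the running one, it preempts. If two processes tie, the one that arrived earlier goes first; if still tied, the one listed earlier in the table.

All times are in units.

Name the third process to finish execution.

Schedule: | P3 0-4 | P1 4-6 | P0 6-14 | P2 14-22 | P4 22-24 |
Completion: P0=14  P1=6  P2=22  P3=4  P4=24
Turnaround (C−A): P0=8  P1=4  P2=17  P3=4  P4=24
Finish order: P3 → P1 → P0 → P2 → P4

P0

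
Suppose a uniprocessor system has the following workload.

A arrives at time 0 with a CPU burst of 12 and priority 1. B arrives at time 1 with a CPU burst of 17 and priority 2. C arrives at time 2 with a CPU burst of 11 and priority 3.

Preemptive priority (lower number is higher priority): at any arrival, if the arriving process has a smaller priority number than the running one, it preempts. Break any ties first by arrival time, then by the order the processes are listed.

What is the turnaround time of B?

Gantt: | A 0-12 | B 12-29 | C 29-40 |
Completion: A=12  B=29  C=40
Turnaround (C−A): A=12  B=28  C=38
Turnaround(B) = completion − arrival = 29 − 1 = 28

28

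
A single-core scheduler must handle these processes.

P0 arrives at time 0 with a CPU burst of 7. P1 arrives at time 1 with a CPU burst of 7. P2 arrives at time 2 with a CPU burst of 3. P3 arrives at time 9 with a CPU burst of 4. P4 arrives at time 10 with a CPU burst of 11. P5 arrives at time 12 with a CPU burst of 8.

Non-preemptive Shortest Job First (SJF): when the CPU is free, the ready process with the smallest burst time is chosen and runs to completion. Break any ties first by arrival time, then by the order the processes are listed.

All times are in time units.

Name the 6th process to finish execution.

P4

Gantt: | P0 0-7 | P2 7-10 | P3 10-14 | P1 14-21 | P5 21-29 | P4 29-40 |
Completion: P0=7  P1=21  P2=10  P3=14  P4=40  P5=29
Turnaround (C−A): P0=7  P1=20  P2=8  P3=5  P4=30  P5=17
Finish order: P0 → P2 → P3 → P1 → P5 → P4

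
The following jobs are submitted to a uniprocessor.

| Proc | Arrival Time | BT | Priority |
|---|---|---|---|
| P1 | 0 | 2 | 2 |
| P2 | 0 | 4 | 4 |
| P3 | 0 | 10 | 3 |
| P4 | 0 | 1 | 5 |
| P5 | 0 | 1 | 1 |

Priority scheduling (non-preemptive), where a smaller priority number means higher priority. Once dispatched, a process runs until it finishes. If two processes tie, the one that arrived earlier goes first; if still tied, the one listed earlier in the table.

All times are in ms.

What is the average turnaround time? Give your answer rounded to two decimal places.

10.40

Timeline: | P5 0-1 | P1 1-3 | P3 3-13 | P2 13-17 | P4 17-18 |
Completion: P1=3  P2=17  P3=13  P4=18  P5=1
Turnaround (C−A): P1=3  P2=17  P3=13  P4=18  P5=1
Turnaround times: P1=3, P2=17, P3=13, P4=18, P5=1
Average turnaround = (3+17+13+18+1) / 5 = 52/5 = 10.40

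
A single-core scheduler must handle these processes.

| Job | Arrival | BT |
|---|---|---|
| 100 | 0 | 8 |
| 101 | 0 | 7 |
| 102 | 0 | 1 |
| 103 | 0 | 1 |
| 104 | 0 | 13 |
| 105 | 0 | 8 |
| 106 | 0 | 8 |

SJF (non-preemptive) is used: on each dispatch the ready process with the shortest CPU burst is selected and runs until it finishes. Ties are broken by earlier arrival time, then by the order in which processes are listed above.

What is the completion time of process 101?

Schedule: | 102 0-1 | 103 1-2 | 101 2-9 | 100 9-17 | 105 17-25 | 106 25-33 | 104 33-46 |
Completion: 100=17  101=9  102=1  103=2  104=46  105=25  106=33

9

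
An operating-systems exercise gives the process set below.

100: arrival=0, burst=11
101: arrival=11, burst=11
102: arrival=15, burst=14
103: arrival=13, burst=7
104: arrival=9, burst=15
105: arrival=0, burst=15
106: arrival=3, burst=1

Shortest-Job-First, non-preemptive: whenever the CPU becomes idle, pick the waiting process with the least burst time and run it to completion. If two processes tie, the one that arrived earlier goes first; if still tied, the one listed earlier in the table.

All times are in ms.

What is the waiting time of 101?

1

Schedule: | 100 0-11 | 106 11-12 | 101 12-23 | 103 23-30 | 102 30-44 | 105 44-59 | 104 59-74 |
Completion: 100=11  101=23  102=44  103=30  104=74  105=59  106=12
Turnaround (C−A): 100=11  101=12  102=29  103=17  104=65  105=59  106=9
Waiting(101) = turnaround − burst = 12 − 11 = 1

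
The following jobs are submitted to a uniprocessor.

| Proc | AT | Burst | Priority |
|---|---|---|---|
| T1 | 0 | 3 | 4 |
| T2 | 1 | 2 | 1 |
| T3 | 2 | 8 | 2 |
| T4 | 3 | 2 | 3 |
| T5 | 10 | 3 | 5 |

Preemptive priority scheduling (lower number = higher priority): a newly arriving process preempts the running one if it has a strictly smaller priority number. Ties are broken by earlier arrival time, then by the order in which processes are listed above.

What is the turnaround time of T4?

10

Gantt: | T1 0-1 | T2 1-3 | T3 3-11 | T4 11-13 | T1 13-15 | T5 15-18 |
Completion: T1=15  T2=3  T3=11  T4=13  T5=18
Turnaround (C−A): T1=15  T2=2  T3=9  T4=10  T5=8
Turnaround(T4) = completion − arrival = 13 − 3 = 10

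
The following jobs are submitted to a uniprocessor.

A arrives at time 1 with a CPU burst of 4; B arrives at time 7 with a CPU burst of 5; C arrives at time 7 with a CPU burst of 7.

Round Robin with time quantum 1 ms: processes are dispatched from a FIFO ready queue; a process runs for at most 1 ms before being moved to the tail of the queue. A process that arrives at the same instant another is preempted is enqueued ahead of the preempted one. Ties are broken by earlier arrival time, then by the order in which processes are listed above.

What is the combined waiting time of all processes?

Gantt: | idle 0-1 | A 1-5 | idle 5-7 | B 7-8 | C 8-9 | B 9-10 | C 10-11 | B 11-12 | C 12-13 | B 13-14 | C 14-15 | B 15-16 | C 16-19 |
Completion: A=5  B=16  C=19
Turnaround (C−A): A=4  B=9  C=12
Waiting = turnaround − burst: A=0, B=4, C=5
Total waiting = 0 + 4 + 5 = 9

9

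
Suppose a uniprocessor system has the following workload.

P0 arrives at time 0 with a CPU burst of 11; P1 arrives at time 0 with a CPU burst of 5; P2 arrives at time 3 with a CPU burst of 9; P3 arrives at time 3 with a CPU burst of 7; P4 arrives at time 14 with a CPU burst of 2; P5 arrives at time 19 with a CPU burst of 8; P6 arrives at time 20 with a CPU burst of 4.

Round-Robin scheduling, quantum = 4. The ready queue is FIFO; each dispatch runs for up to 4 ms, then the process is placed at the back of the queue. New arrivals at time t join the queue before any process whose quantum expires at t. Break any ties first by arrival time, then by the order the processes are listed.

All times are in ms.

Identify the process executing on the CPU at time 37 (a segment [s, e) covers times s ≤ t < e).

P6

Gantt: | P0 0-4 | P1 4-8 | P2 8-12 | P3 12-16 | P0 16-20 | P1 20-21 | P2 21-25 | P4 25-27 | P3 27-30 | P5 30-34 | P6 34-38 | P0 38-41 | P2 41-42 | P5 42-46 |
Completion: P0=41  P1=21  P2=42  P3=30  P4=27  P5=46  P6=38
Turnaround (C−A): P0=41  P1=21  P2=39  P3=27  P4=13  P5=27  P6=18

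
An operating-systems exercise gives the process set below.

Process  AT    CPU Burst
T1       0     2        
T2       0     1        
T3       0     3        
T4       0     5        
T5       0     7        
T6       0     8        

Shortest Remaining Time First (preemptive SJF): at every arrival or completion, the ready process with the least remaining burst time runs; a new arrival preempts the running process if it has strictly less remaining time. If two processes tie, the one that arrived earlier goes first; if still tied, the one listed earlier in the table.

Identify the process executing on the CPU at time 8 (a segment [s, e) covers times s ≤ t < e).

T4

Schedule: | T2 0-1 | T1 1-3 | T3 3-6 | T4 6-11 | T5 11-18 | T6 18-26 |
Completion: T1=3  T2=1  T3=6  T4=11  T5=18  T6=26
Turnaround (C−A): T1=3  T2=1  T3=6  T4=11  T5=18  T6=26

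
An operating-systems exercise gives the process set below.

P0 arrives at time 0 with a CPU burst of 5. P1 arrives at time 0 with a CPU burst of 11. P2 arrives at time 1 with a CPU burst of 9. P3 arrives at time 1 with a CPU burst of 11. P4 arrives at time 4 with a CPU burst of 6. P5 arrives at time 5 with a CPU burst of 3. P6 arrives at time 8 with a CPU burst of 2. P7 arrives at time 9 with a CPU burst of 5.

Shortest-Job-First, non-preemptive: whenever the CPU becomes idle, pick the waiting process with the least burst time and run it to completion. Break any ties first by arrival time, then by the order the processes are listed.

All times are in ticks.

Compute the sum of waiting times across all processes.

Timeline: | P0 0-5 | P5 5-8 | P6 8-10 | P7 10-15 | P4 15-21 | P2 21-30 | P1 30-41 | P3 41-52 |
Completion: P0=5  P1=41  P2=30  P3=52  P4=21  P5=8  P6=10  P7=15
Turnaround (C−A): P0=5  P1=41  P2=29  P3=51  P4=17  P5=3  P6=2  P7=6
Waiting = turnaround − burst: P0=0, P1=30, P2=20, P3=40, P4=11, P5=0, P6=0, P7=1
Total waiting = 0 + 30 + 20 + 40 + 11 + 0 + 0 + 1 = 102

102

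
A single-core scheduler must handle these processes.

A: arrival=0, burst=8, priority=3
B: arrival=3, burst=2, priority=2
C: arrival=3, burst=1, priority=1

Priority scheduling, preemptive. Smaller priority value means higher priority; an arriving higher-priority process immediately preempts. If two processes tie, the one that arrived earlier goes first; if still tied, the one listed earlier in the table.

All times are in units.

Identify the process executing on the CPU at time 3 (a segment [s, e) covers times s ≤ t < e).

Gantt: | A 0-3 | C 3-4 | B 4-6 | A 6-11 |
Completion: A=11  B=6  C=4
Turnaround (C−A): A=11  B=3  C=1

C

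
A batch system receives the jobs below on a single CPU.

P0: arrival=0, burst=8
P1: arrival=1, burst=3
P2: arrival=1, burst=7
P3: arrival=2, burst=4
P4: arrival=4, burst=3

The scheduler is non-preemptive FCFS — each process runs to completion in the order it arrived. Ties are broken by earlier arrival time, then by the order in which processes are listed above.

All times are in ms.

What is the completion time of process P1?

Schedule: | P0 0-8 | P1 8-11 | P2 11-18 | P3 18-22 | P4 22-25 |
Completion: P0=8  P1=11  P2=18  P3=22  P4=25
Turnaround (C−A): P0=8  P1=10  P2=17  P3=20  P4=21

11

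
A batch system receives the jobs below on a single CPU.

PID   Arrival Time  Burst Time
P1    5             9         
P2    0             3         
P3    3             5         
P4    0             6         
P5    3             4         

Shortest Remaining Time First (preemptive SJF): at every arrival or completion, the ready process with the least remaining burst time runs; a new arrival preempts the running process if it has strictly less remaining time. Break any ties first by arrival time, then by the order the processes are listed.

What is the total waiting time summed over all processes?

Schedule: | P2 0-3 | P5 3-7 | P3 7-12 | P4 12-18 | P1 18-27 |
Completion: P1=27  P2=3  P3=12  P4=18  P5=7
Turnaround (C−A): P1=22  P2=3  P3=9  P4=18  P5=4
Waiting = turnaround − burst: P1=13, P2=0, P3=4, P4=12, P5=0
Total waiting = 13 + 0 + 4 + 12 + 0 = 29

29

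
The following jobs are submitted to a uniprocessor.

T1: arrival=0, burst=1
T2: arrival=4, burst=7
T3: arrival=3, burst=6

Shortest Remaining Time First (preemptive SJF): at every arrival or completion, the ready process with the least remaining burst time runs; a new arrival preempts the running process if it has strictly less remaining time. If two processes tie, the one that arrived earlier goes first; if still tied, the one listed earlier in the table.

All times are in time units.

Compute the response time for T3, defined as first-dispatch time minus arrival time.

0

Schedule: | T1 0-1 | idle 1-3 | T3 3-9 | T2 9-16 |
Completion: T1=1  T2=16  T3=9
Response(T3) = first start − arrival = 3 − 3 = 0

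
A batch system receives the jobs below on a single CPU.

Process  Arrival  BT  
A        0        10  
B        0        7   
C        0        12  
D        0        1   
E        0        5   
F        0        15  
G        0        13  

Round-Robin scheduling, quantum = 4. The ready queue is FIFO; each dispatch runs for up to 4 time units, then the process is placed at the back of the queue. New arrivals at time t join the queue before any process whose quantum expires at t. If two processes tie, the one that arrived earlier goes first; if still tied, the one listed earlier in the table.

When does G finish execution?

Schedule: | A 0-4 | B 4-8 | C 8-12 | D 12-13 | E 13-17 | F 17-21 | G 21-25 | A 25-29 | B 29-32 | C 32-36 | E 36-37 | F 37-41 | G 41-45 | A 45-47 | C 47-51 | F 51-55 | G 55-59 | F 59-62 | G 62-63 |
Completion: A=47  B=32  C=51  D=13  E=37  F=62  G=63
Turnaround (C−A): A=47  B=32  C=51  D=13  E=37  F=62  G=63

63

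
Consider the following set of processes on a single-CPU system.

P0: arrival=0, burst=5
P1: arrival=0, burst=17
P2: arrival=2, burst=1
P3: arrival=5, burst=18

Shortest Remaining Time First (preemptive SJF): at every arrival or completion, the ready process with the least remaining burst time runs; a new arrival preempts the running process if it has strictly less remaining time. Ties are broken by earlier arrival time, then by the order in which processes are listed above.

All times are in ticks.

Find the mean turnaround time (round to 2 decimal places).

16.50

Gantt: | P0 0-2 | P2 2-3 | P0 3-6 | P1 6-23 | P3 23-41 |
Completion: P0=6  P1=23  P2=3  P3=41
Turnaround times: P0=6, P1=23, P2=1, P3=36
Average turnaround = (6+23+1+36) / 4 = 66/4 = 16.50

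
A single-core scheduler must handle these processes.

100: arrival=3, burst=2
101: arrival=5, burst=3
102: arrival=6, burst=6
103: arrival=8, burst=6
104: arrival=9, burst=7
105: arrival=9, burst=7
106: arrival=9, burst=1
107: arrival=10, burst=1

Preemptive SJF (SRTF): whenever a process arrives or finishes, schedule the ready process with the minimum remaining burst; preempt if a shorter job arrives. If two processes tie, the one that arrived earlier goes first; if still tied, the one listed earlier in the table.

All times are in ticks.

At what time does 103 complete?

Gantt: | idle 0-3 | 100 3-5 | 101 5-8 | 102 8-9 | 106 9-10 | 107 10-11 | 102 11-16 | 103 16-22 | 104 22-29 | 105 29-36 |
Completion: 100=5  101=8  102=16  103=22  104=29  105=36  106=10  107=11

22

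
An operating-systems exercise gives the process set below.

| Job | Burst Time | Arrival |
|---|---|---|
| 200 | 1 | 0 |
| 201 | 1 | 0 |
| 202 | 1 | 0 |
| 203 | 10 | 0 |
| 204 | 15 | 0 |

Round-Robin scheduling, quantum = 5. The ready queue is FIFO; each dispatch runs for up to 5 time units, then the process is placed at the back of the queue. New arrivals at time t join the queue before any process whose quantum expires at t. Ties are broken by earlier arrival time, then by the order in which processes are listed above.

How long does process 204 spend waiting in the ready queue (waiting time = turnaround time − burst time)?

13

Schedule: | 200 0-1 | 201 1-2 | 202 2-3 | 203 3-8 | 204 8-13 | 203 13-18 | 204 18-28 |
Completion: 200=1  201=2  202=3  203=18  204=28
Turnaround (C−A): 200=1  201=2  202=3  203=18  204=28
Waiting(204) = turnaround − burst = 28 − 15 = 13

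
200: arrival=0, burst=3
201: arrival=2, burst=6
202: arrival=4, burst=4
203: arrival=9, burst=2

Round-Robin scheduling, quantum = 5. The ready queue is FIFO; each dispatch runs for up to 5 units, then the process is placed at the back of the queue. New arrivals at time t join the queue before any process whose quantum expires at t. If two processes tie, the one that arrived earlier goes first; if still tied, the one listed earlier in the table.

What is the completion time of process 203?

15

Schedule: | 200 0-3 | 201 3-8 | 202 8-12 | 201 12-13 | 203 13-15 |
Completion: 200=3  201=13  202=12  203=15
Turnaround (C−A): 200=3  201=11  202=8  203=6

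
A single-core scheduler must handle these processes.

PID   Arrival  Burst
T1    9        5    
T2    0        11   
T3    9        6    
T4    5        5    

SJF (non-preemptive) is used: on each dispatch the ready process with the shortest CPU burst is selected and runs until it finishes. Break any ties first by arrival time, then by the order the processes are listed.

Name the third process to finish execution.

T1

Timeline: | T2 0-11 | T4 11-16 | T1 16-21 | T3 21-27 |
Completion: T1=21  T2=11  T3=27  T4=16
Turnaround (C−A): T1=12  T2=11  T3=18  T4=11
Finish order: T2 → T4 → T1 → T3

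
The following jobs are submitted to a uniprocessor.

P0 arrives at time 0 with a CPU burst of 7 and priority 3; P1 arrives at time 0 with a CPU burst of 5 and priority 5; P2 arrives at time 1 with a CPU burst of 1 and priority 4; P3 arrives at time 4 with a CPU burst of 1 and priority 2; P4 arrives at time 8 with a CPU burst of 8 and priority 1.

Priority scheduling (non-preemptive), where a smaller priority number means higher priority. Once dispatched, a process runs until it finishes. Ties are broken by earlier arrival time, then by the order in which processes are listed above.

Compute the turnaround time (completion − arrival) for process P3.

Gantt: | P0 0-7 | P3 7-8 | P4 8-16 | P2 16-17 | P1 17-22 |
Completion: P0=7  P1=22  P2=17  P3=8  P4=16
Turnaround(P3) = completion − arrival = 8 − 4 = 4

4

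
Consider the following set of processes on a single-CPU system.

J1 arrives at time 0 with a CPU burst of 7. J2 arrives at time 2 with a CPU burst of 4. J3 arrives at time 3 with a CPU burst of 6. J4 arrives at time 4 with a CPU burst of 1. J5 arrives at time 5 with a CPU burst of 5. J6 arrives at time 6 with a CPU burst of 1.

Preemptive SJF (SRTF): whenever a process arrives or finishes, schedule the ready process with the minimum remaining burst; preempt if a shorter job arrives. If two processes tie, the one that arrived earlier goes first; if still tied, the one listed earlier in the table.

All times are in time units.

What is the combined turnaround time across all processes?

Gantt: | J1 0-2 | J2 2-4 | J4 4-5 | J2 5-7 | J6 7-8 | J1 8-13 | J5 13-18 | J3 18-24 |
Completion: J1=13  J2=7  J3=24  J4=5  J5=18  J6=8
Turnaround (C−A): J1=13  J2=5  J3=21  J4=1  J5=13  J6=2
Turnaround = completion − arrival: J1=13, J2=5, J3=21, J4=1, J5=13, J6=2
Total turnaround = 13 + 5 + 21 + 1 + 13 + 2 = 55

55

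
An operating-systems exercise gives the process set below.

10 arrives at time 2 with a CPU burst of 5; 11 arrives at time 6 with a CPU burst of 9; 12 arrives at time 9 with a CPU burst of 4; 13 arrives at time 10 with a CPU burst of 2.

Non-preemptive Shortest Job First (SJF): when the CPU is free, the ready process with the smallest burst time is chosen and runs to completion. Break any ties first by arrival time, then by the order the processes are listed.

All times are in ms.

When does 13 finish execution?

Gantt: | idle 0-2 | 10 2-7 | 11 7-16 | 13 16-18 | 12 18-22 |
Completion: 10=7  11=16  12=22  13=18
Turnaround (C−A): 10=5  11=10  12=13  13=8

18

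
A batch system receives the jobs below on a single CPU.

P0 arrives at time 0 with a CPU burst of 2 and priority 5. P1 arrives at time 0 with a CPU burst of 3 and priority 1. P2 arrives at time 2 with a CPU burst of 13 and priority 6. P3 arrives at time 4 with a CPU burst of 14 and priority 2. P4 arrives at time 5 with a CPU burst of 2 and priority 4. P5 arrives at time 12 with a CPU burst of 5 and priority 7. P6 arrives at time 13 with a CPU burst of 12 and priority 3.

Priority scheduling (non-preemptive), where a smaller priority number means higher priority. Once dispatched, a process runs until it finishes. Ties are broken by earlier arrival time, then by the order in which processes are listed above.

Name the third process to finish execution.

Schedule: | P1 0-3 | P0 3-5 | P3 5-19 | P6 19-31 | P4 31-33 | P2 33-46 | P5 46-51 |
Completion: P0=5  P1=3  P2=46  P3=19  P4=33  P5=51  P6=31
Finish order: P1 → P0 → P3 → P6 → P4 → P2 → P5

P3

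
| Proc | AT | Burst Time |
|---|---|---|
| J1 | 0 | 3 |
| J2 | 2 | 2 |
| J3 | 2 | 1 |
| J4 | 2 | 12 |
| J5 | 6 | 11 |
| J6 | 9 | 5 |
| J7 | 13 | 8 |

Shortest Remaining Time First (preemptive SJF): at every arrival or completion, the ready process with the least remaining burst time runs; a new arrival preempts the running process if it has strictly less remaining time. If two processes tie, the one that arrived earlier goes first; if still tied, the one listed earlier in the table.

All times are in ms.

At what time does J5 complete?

Gantt: | J1 0-3 | J3 3-4 | J2 4-6 | J5 6-9 | J6 9-14 | J5 14-22 | J7 22-30 | J4 30-42 |
Completion: J1=3  J2=6  J3=4  J4=42  J5=22  J6=14  J7=30
Turnaround (C−A): J1=3  J2=4  J3=2  J4=40  J5=16  J6=5  J7=17

22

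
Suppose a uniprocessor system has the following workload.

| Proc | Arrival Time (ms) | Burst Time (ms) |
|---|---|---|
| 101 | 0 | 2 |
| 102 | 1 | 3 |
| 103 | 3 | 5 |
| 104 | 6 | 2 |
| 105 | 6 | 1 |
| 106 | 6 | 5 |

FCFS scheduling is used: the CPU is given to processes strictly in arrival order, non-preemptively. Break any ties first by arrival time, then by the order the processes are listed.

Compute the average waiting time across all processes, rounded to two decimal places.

Timeline: | 101 0-2 | 102 2-5 | 103 5-10 | 104 10-12 | 105 12-13 | 106 13-18 |
Completion: 101=2  102=5  103=10  104=12  105=13  106=18
Turnaround (C−A): 101=2  102=4  103=7  104=6  105=7  106=12
Waiting times: 101=0, 102=1, 103=2, 104=4, 105=6, 106=7
Average waiting = (0+1+2+4+6+7) / 6 = 20/6 = 3.33

3.33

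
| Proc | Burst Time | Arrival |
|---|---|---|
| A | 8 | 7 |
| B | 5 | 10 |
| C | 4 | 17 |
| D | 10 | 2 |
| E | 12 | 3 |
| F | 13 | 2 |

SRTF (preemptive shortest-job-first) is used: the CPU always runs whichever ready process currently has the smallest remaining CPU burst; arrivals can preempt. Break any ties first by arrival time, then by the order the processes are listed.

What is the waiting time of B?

2

Gantt: | idle 0-2 | D 2-12 | B 12-17 | C 17-21 | A 21-29 | E 29-41 | F 41-54 |
Completion: A=29  B=17  C=21  D=12  E=41  F=54
Turnaround (C−A): A=22  B=7  C=4  D=10  E=38  F=52
Waiting(B) = turnaround − burst = 7 − 5 = 2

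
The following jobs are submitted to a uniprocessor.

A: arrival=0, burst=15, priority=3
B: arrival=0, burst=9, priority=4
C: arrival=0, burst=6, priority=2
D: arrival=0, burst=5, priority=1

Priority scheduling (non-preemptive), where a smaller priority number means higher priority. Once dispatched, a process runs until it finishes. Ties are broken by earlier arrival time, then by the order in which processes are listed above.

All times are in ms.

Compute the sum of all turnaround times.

Schedule: | D 0-5 | C 5-11 | A 11-26 | B 26-35 |
Completion: A=26  B=35  C=11  D=5
Turnaround = completion − arrival: A=26, B=35, C=11, D=5
Total turnaround = 26 + 35 + 11 + 5 = 77

77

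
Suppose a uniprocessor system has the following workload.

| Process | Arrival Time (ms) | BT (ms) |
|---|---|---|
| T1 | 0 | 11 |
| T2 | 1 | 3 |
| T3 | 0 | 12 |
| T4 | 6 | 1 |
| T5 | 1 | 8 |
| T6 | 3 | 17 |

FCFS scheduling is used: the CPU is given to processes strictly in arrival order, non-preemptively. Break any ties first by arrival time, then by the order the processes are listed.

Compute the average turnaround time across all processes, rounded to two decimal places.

Timeline: | T1 0-11 | T3 11-23 | T2 23-26 | T5 26-34 | T6 34-51 | T4 51-52 |
Completion: T1=11  T2=26  T3=23  T4=52  T5=34  T6=51
Turnaround times: T1=11, T2=25, T3=23, T4=46, T5=33, T6=48
Average turnaround = (11+25+23+46+33+48) / 6 = 186/6 = 31.00

31.00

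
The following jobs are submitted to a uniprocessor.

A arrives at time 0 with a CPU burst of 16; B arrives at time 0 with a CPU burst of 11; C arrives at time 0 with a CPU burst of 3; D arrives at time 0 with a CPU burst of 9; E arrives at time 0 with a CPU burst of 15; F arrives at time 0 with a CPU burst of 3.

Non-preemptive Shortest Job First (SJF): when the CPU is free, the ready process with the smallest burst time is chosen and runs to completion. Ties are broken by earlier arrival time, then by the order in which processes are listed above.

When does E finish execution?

41

Gantt: | C 0-3 | F 3-6 | D 6-15 | B 15-26 | E 26-41 | A 41-57 |
Completion: A=57  B=26  C=3  D=15  E=41  F=6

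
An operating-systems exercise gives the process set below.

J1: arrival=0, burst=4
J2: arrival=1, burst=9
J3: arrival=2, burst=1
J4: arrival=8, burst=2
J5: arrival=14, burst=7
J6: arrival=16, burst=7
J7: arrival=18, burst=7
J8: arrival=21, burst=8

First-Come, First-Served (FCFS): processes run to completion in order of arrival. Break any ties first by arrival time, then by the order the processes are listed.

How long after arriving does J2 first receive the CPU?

3

Gantt: | J1 0-4 | J2 4-13 | J3 13-14 | J4 14-16 | J5 16-23 | J6 23-30 | J7 30-37 | J8 37-45 |
Completion: J1=4  J2=13  J3=14  J4=16  J5=23  J6=30  J7=37  J8=45
Turnaround (C−A): J1=4  J2=12  J3=12  J4=8  J5=9  J6=14  J7=19  J8=24
Response(J2) = first start − arrival = 4 − 1 = 3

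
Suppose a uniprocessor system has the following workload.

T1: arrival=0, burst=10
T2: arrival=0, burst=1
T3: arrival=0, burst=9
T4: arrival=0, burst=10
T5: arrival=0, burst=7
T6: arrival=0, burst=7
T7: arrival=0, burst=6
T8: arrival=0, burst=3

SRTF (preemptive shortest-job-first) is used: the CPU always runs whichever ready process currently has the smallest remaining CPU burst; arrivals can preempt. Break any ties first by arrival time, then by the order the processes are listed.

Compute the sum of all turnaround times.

Timeline: | T2 0-1 | T8 1-4 | T7 4-10 | T5 10-17 | T6 17-24 | T3 24-33 | T1 33-43 | T4 43-53 |
Completion: T1=43  T2=1  T3=33  T4=53  T5=17  T6=24  T7=10  T8=4
Turnaround (C−A): T1=43  T2=1  T3=33  T4=53  T5=17  T6=24  T7=10  T8=4
Turnaround = completion − arrival: T1=43, T2=1, T3=33, T4=53, T5=17, T6=24, T7=10, T8=4
Total turnaround = 43 + 1 + 33 + 53 + 17 + 24 + 10 + 4 = 185

185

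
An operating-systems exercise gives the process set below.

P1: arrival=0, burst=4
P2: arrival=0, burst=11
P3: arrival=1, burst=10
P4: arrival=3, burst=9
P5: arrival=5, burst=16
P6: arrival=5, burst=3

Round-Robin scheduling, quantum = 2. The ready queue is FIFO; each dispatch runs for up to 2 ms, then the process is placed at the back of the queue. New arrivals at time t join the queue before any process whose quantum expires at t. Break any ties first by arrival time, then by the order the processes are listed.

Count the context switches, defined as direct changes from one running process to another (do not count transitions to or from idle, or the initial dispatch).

Schedule: | P1 0-2 | P2 2-4 | P3 4-6 | P1 6-8 | P4 8-10 | P2 10-12 | P5 12-14 | P6 14-16 | P3 16-18 | P4 18-20 | P2 20-22 | P5 22-24 | P6 24-25 | P3 25-27 | P4 27-29 | P2 29-31 | P5 31-33 | P3 33-35 | P4 35-37 | P2 37-39 | P5 39-41 | P3 41-43 | P4 43-44 | P2 44-45 | P5 45-53 |
Completion: P1=8  P2=45  P3=43  P4=44  P5=53  P6=25
Turnaround (C−A): P1=8  P2=45  P3=42  P4=41  P5=48  P6=20

24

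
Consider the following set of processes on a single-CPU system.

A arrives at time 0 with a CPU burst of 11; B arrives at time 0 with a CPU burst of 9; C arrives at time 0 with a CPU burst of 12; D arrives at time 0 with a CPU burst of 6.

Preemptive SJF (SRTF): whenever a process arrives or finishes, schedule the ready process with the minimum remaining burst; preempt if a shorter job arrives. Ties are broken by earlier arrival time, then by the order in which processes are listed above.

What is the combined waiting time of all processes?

Gantt: | D 0-6 | B 6-15 | A 15-26 | C 26-38 |
Completion: A=26  B=15  C=38  D=6
Turnaround (C−A): A=26  B=15  C=38  D=6
Waiting = turnaround − burst: A=15, B=6, C=26, D=0
Total waiting = 15 + 6 + 26 + 0 = 47

47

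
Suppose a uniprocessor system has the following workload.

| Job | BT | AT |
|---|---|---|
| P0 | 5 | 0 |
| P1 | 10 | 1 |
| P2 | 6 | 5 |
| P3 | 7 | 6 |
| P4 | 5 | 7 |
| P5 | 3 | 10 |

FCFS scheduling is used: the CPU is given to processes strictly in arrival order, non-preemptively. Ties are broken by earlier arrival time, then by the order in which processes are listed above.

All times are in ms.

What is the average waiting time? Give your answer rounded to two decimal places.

Schedule: | P0 0-5 | P1 5-15 | P2 15-21 | P3 21-28 | P4 28-33 | P5 33-36 |
Completion: P0=5  P1=15  P2=21  P3=28  P4=33  P5=36
Waiting times: P0=0, P1=4, P2=10, P3=15, P4=21, P5=23
Average waiting = (0+4+10+15+21+23) / 6 = 73/6 = 12.17

12.17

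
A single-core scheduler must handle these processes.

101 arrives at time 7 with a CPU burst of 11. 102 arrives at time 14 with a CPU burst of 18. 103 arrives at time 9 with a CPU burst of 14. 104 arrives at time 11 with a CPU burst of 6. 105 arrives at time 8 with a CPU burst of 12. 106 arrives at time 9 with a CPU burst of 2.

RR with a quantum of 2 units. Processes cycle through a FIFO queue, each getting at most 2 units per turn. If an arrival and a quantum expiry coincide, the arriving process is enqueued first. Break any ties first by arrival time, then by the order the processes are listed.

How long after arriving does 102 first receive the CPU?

Timeline: | idle 0-7 | 101 7-9 | 105 9-11 | 103 11-13 | 106 13-15 | 101 15-17 | 104 17-19 | 105 19-21 | 103 21-23 | 102 23-25 | 101 25-27 | 104 27-29 | 105 29-31 | 103 31-33 | 102 33-35 | 101 35-37 | 104 37-39 | 105 39-41 | 103 41-43 | 102 43-45 | 101 45-47 | 105 47-49 | 103 49-51 | 102 51-53 | 101 53-54 | 105 54-56 | 103 56-58 | 102 58-60 | 103 60-62 | 102 62-70 |
Completion: 101=54  102=70  103=62  104=39  105=56  106=15
Response(102) = first start − arrival = 23 − 14 = 9

9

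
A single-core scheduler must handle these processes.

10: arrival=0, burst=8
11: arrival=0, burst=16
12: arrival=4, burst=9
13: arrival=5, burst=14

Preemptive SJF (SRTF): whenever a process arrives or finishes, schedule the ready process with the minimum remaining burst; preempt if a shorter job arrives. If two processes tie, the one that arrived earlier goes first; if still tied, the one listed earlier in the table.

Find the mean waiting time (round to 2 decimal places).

Gantt: | 10 0-8 | 12 8-17 | 13 17-31 | 11 31-47 |
Completion: 10=8  11=47  12=17  13=31
Turnaround (C−A): 10=8  11=47  12=13  13=26
Waiting times: 10=0, 11=31, 12=4, 13=12
Average waiting = (0+31+4+12) / 4 = 47/4 = 11.75

11.75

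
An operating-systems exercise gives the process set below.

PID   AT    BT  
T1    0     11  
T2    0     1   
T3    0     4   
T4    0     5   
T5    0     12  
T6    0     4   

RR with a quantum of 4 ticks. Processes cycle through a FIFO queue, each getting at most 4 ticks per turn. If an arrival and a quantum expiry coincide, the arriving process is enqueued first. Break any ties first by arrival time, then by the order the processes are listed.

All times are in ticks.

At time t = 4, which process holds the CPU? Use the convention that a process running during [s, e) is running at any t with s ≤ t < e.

Timeline: | T1 0-4 | T2 4-5 | T3 5-9 | T4 9-13 | T5 13-17 | T6 17-21 | T1 21-25 | T4 25-26 | T5 26-30 | T1 30-33 | T5 33-37 |
Completion: T1=33  T2=5  T3=9  T4=26  T5=37  T6=21
Turnaround (C−A): T1=33  T2=5  T3=9  T4=26  T5=37  T6=21

T2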